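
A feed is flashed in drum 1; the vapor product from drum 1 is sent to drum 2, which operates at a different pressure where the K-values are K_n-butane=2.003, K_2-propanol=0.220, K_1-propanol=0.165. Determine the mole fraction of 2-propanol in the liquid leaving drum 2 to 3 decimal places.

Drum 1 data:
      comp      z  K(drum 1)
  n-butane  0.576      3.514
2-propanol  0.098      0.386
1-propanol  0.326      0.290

Drum 1:
Newton–Raphson from ψ₁ = 0.5:
  ψ₁ = 0.500: g = 0.1959, g' = -1.187 → ψ₁ = 0.665
  ψ₁ = 0.665: g = 0.0017, g' = -1.205 → ψ₁ = 0.666
Converged at ψ₁ = 0.666.
Drum-1 compositions:
  n-butane: x = 0.215, y = 0.757
  2-propanol: x = 0.166, y = 0.064
  1-propanol: x = 0.619, y = 0.179
Drum-2 feed = drum-1 vapor: z₂ = (0.7565, 0.0640, 0.1795).
Drum 2:
Iterate (Newton) starting at ψ₂ = 0.5:
  ψ₂ = 0.500: g = 0.1662, g' = -0.811 → ψ₂ = 0.705
  ψ₂ = 0.705: g = -0.0307, g' = -1.193 → ψ₂ = 0.679
  ψ₂ = 0.679: g = -0.0011, g' = -1.113 → ψ₂ = 0.678
Converged at ψ₂ = 0.678.
  n-butane: x = 0.450, y = 0.902
  2-propanol: x = 0.136, y = 0.030
  1-propanol: x = 0.414, y = 0.068

x_2-propanol (drum 2) = 0.136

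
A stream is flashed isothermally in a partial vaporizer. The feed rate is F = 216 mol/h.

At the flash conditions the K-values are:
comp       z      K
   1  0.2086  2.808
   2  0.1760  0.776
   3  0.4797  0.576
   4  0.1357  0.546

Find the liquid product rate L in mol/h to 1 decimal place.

L = 193.7 mol/h

Material balance + equilibrium reduce to Σ zᵢ(Kᵢ−1)/(1+β(Kᵢ−1)) = 0.
Check two-phase: ΣzᵢKᵢ = 1.0727 > 1 and Σzᵢ/Kᵢ = 1.3824 > 1, so g(0) = 0.0727 > 0 and g(1) = -0.3824 < 0.
Newton–Raphson from β = 0.5:
  β = 0.5000: g = -0.18413, g' = -0.3850 → β = 0.0217
  β = 0.0217: g = 0.05577, g' = -0.7566 → β = 0.0954
  β = 0.0954: g = 0.00499, g' = -0.6294 → β = 0.1034
Converged at β = 0.1034.
Then V = β·F = 0.1034·216 = 22.3 mol/h and L = F − V = 193.7 mol/h.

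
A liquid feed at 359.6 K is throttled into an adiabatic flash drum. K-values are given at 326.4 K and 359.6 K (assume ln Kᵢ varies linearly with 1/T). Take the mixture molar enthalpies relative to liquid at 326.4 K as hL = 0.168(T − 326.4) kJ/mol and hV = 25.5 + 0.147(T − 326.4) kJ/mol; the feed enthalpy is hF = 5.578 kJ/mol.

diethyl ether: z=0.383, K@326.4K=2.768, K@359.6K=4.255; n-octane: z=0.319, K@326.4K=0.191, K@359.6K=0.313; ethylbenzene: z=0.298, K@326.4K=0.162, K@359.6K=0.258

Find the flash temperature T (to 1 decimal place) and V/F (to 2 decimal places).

T = 333.2 K, V/F = 0.17

Adiabatic flash: solve Rachford–Rice at each trial T, then check hF = ψ·hV(T) + (1−ψ)·hL(T).
  T = 326.4 K: K = (2.768, 0.191, 0.162), RR gives ψ = 0.116, H_out = 2.967 kJ/mol
  T = 359.6 K: K = (4.255, 0.313, 0.258), RR gives ψ = 0.347, H_out = 14.182 kJ/mol
  T = 343.0 K: K = (3.468, 0.247, 0.207), RR gives ψ = 0.246, H_out = 8.973 kJ/mol
  T = 334.7 K: K = (3.107, 0.218, 0.184), RR gives ψ = 0.187, H_out = 6.123 kJ/mol
  T = 330.5 K: K = (2.933, 0.204, 0.172), RR gives ψ = 0.153, H_out = 4.574 kJ/mol
  T = 332.6 K: K = (3.019, 0.211, 0.178), RR gives ψ = 0.170, H_out = 5.359 kJ/mol
Linear interpolation between T = 332.6 (H_out = 5.359) and T = 334.7 (H_out = 6.123) on hF = 5.578 gives T ≈ 333.2 K, at which ψ = 0.17.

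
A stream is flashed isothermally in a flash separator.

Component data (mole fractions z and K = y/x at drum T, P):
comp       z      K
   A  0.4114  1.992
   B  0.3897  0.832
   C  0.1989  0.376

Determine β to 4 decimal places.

Let β = V/F and solve Σ zᵢ(Kᵢ−1)/(1+β(Kᵢ−1)) = 0.
Check two-phase: ΣzᵢKᵢ = 1.2185 > 1 and Σzᵢ/Kᵢ = 1.2039 > 1, so g(0) = 0.2185 > 0 and g(1) = -0.2039 < 0.
Newton–Raphson from β = 0.48:
  β = 0.4800: g = 0.02807, g' = -0.3566 → β = 0.5587
  β = 0.5587: g = -0.00022, g' = -0.3635 → β = 0.5581
Converged at β = 0.5581.

β = 0.5581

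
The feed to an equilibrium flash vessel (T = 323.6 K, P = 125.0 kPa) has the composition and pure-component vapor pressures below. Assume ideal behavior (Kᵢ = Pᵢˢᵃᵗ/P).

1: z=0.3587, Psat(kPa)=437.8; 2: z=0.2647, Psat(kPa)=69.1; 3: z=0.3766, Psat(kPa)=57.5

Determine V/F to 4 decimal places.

V/F = 0.4570

Raoult's law: Kᵢ = Pᵢˢᵃᵗ/P = Pᵢˢᵃᵗ/125.0.
  K_1 = 437.8/125.0 = 3.502400, K_2 = 69.1/125.0 = 0.552800, K_3 = 57.5/125.0 = 0.460000
Newton iteration, V/F⁰ = 0.7:
  V/F = 0.7000: g = -0.17306, g' = -0.6927 → V/F = 0.4502
  V/F = 0.4502: g = 0.00523, g' = -0.7714 → V/F = 0.4569
  V/F = 0.4569: g = 0.00002, g' = -0.7661 → V/F = 0.4570
Converged at V/F = 0.4570.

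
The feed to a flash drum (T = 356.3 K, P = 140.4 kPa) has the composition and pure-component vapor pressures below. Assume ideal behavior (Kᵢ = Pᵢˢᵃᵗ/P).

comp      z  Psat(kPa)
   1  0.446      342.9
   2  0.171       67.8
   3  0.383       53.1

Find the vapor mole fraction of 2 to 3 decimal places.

Raoult's law: Kᵢ = Pᵢˢᵃᵗ/P = Pᵢˢᵃᵗ/140.4.
  K_1 = 342.9/140.4 = 2.44231, K_2 = 67.8/140.4 = 0.48291, K_3 = 53.1/140.4 = 0.37821
Let β = V/F and solve Σ zᵢ(Kᵢ−1)/(1+β(Kᵢ−1)) = 0.
Check two-phase: ΣzᵢKᵢ = 1.317 > 1 and Σzᵢ/Kᵢ = 1.549 > 1, so g(0) = 0.317 > 0 and g(1) = -0.549 < 0.
Newton–Raphson from β = 0.68:
  β = 0.680: g = -0.2242, g' = -0.790 → β = 0.396
  β = 0.396: g = -0.0178, g' = -0.709 → β = 0.371
Converged at β = 0.371.
Compositions from xᵢ = zᵢ/(1+β(Kᵢ−1)), yᵢ = Kᵢxᵢ:
  1: x = 0.291, y = 0.710
  2: x = 0.212, y = 0.102
  3: x = 0.498, y = 0.188

y_2 = 0.102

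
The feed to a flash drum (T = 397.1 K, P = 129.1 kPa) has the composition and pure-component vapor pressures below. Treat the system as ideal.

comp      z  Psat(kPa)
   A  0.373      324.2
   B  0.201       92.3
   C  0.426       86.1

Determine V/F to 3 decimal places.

V/F = 0.757

Raoult's law: Kᵢ = Pᵢˢᵃᵗ/P = Pᵢˢᵃᵗ/129.1.
  K_A = 324.2/129.1 = 2.51123, K_B = 92.3/129.1 = 0.71495, K_C = 86.1/129.1 = 0.66692
Material balance + equilibrium reduce to Σ zᵢ(Kᵢ−1)/(1+V/F(Kᵢ−1)) = 0.
Check two-phase: ΣzᵢKᵢ = 1.365 > 1 and Σzᵢ/Kᵢ = 1.068 > 1, so g(0) = 0.365 > 0 and g(1) = -0.068 < 0.
Newton–Raphson from V/F = 0.3:
  V/F = 0.300: g = 0.1676, g' = -0.481 → V/F = 0.648
  V/F = 0.648: g = 0.0335, g' = -0.319 → V/F = 0.753
  V/F = 0.753: g = 0.0012, g' = -0.297 → V/F = 0.757
Converged at V/F = 0.757.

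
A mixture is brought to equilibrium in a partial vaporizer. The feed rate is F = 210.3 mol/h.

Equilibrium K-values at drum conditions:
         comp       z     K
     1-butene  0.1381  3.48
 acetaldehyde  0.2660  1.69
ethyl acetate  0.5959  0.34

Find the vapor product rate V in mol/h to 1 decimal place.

V = 26.7 mol/h

Newton iteration, V/F⁰ = 0.5:
  V/F = 0.5000: g = -0.29765, g' = -0.8175 → V/F = 0.1359
  V/F = 0.1359: g = -0.00810, g' = -0.8942 → V/F = 0.1269
Converged at V/F = 0.1269.
Then V = V/F·F = 0.1269·210.3 = 26.7 mol/h and L = F − V = 183.6 mol/h.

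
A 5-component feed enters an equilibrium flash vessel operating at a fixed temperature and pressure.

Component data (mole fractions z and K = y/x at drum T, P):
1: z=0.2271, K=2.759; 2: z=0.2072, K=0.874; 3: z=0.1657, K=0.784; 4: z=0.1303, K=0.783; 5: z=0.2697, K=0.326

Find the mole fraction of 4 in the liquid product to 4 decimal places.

Material balance + equilibrium reduce to Σ zᵢ(Kᵢ−1)/(1+β(Kᵢ−1)) = 0.
Check two-phase: ΣzᵢKᵢ = 1.1275 > 1 and Σzᵢ/Kᵢ = 1.5244 > 1, so g(0) = 0.1275 > 0 and g(1) = -0.5244 < 0.
Newton–Raphson from β = 0.5:
  β = 0.5000: g = -0.16134, g' = -0.4988 → β = 0.1766
  β = 0.1766: g = 0.00516, g' = -0.5854 → β = 0.1854
Converged at β = 0.1854.
Compositions from xᵢ = zᵢ/(1+β(Kᵢ−1)), yᵢ = Kᵢxᵢ:
  1: x = 0.1712, y = 0.4725
  2: x = 0.2122, y = 0.1854
  3: x = 0.1726, y = 0.1353
  4: x = 0.1358, y = 0.1063
  5: x = 0.3082, y = 0.1005

x_4 = 0.1358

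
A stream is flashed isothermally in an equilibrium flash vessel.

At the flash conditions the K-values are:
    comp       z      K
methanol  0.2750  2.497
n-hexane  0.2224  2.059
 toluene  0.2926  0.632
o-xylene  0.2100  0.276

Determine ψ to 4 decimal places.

Let ψ = V/F and solve Σ zᵢ(Kᵢ−1)/(1+ψ(Kᵢ−1)) = 0.
Feasibility: ΣzᵢKᵢ = 1.3875, Σzᵢ/Kᵢ = 1.4420 — both > 1, two phases present.
Iterate (Newton) starting at ψ = 0.45:
  ψ = 0.4500: g = 0.05092, g' = -0.6335 → ψ = 0.5304
  ψ = 0.5304: g = -0.00032, g' = -0.6450 → ψ = 0.5299
Converged at ψ = 0.5299.

ψ = 0.5299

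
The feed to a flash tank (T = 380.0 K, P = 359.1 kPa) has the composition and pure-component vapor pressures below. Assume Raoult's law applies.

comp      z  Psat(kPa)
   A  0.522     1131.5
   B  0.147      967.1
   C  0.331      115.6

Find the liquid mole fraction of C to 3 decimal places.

Raoult's law: Kᵢ = Pᵢˢᵃᵗ/P = Pᵢˢᵃᵗ/359.1.
  K_A = 1131.5/359.1 = 3.15093, K_B = 967.1/359.1 = 2.69312, K_C = 115.6/359.1 = 0.32192
Material balance + equilibrium reduce to Σ zᵢ(Kᵢ−1)/(1+β(Kᵢ−1)) = 0.
g(0) = ΣzᵢKᵢ − 1 = 1.147 and g(1) = 1 − Σzᵢ/Kᵢ = -0.248, so a root lies in (0, 1).
Iterate (Newton) starting at β = 0.46:
  β = 0.460: g = 0.3781, g' = -1.065 → β = 0.815
  β = 0.815: g = 0.0106, g' = -1.154 → β = 0.824
Converged at β = 0.824.
Compositions from xᵢ = zᵢ/(1+β(Kᵢ−1)), yᵢ = Kᵢxᵢ:
  A: x = 0.188, y = 0.593
  B: x = 0.061, y = 0.165
  C: x = 0.750, y = 0.242

x_C = 0.750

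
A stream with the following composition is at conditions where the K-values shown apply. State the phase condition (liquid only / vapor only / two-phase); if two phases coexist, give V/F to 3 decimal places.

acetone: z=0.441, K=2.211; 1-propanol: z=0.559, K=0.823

ΣzᵢKᵢ = 1.435; Σzᵢ/Kᵢ = 0.879.
Since Σzᵢ/Kᵢ < 1 the mixture is above its dew point — single vapor phase.

vapor only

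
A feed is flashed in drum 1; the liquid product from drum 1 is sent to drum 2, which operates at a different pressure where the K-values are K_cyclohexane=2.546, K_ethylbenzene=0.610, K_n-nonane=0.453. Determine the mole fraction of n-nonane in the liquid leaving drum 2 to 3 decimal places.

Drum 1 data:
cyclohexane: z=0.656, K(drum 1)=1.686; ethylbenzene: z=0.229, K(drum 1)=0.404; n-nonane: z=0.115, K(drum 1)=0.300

x_n-nonane (drum 2) = 0.305

Drum 1:
Let ψ₁ = V/F and solve Σ zᵢ(Kᵢ−1)/(1+ψ₁(Kᵢ−1)) = 0.
Feasibility: ΣzᵢKᵢ = 1.233, Σzᵢ/Kᵢ = 1.339 — both > 1, two phases present.
Newton iteration, ψ₁⁰ = 0.5:
  ψ₁ = 0.500: g = 0.0168, g' = -0.470 → ψ₁ = 0.536
  ψ₁ = 0.536: g = -0.0003, g' = -0.485 → ψ₁ = 0.535
Converged at ψ₁ = 0.535.
Drum-1 compositions:
  cyclohexane: x = 0.480, y = 0.809
  ethylbenzene: x = 0.336, y = 0.136
  n-nonane: x = 0.184, y = 0.055
Drum-2 feed = drum-1 liquid: z₂ = (0.4798, 0.3363, 0.1839).
Drum 2:
Material balance + equilibrium reduce to Σ zᵢ(Kᵢ−1)/(1+ψ₂(Kᵢ−1)) = 0.
Feasibility: ΣzᵢKᵢ = 1.510, Σzᵢ/Kᵢ = 1.146 — both > 1, two phases present.
Iterate (Newton) starting at ψ₂ = 0.5:
  ψ₂ = 0.500: g = 0.1170, g' = -0.548 → ψ₂ = 0.714
  ψ₂ = 0.714: g = 0.0060, g' = -0.505 → ψ₂ = 0.725
Converged at ψ₂ = 0.725.
  cyclohexane: x = 0.226, y = 0.576
  ethylbenzene: x = 0.469, y = 0.286
  n-nonane: x = 0.305, y = 0.138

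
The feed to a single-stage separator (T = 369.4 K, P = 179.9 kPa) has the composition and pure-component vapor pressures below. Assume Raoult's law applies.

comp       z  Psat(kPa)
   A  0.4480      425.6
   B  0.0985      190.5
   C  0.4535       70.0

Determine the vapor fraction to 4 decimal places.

ψ = 0.4539

Raoult's law: Kᵢ = Pᵢˢᵃᵗ/P = Pᵢˢᵃᵗ/179.9.
  K_A = 425.6/179.9 = 2.365759, K_B = 190.5/179.9 = 1.058922, K_C = 70.0/179.9 = 0.389105
Material balance + equilibrium reduce to Σ zᵢ(Kᵢ−1)/(1+ψ(Kᵢ−1)) = 0.
g(0) = ΣzᵢKᵢ − 1 = 0.3406 and g(1) = 1 − Σzᵢ/Kᵢ = -0.4479, so a root lies in (0, 1).
Newton–Raphson from ψ = 0.5:
  ψ = 0.5000: g = -0.02966, g' = -0.6462 → ψ = 0.4541
  ψ = 0.4541: g = -0.00010, g' = -0.6428 → ψ = 0.4539
Converged at ψ = 0.4539.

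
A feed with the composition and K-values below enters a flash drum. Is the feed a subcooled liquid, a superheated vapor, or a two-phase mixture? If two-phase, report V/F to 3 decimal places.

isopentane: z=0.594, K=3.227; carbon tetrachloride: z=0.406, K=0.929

ΣzᵢKᵢ = 2.294; Σzᵢ/Kᵢ = 0.621.
Since Σzᵢ/Kᵢ < 1 the mixture is above its dew point — single vapor phase.

superheated vapor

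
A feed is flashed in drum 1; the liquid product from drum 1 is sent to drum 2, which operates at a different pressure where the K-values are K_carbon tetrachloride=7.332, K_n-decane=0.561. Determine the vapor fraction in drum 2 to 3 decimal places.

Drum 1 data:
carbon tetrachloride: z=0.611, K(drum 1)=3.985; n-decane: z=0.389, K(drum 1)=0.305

Drum 1:
Rachford–Rice: g(ψ₁) = Σ zᵢ(Kᵢ−1)/(1+ψ₁(Kᵢ−1)) = 0.
Feasibility: ΣzᵢKᵢ = 2.553, Σzᵢ/Kᵢ = 1.429 — both > 1, two phases present.
Binary case is linear: z₁(K₁−1)(1+ψ₁(K₂−1)) + z₂(K₂−1)(1+ψ₁(K₁−1)) = 0
⇒ ψ₁ = [z₁(K₁−1)+z₂(K₂−1)] / [−(K₁−1)(K₂−1)] = 1.5535/2.0746 = 0.749
Drum-1 compositions:
  carbon tetrachloride: x = 0.189, y = 0.753
  n-decane: x = 0.811, y = 0.247
Drum-2 feed = drum-1 liquid: z₂ = (0.1889, 0.8111).
Drum 2:
Rachford–Rice: g(ψ₂) = Σ zᵢ(Kᵢ−1)/(1+ψ₂(Kᵢ−1)) = 0.
Check two-phase: ΣzᵢKᵢ = 1.840 > 1 and Σzᵢ/Kᵢ = 1.472 > 1, so g(0) = 0.840 > 0 and g(1) = -0.472 < 0.
Binary case is linear: z₁(K₁−1)(1+ψ₂(K₂−1)) + z₂(K₂−1)(1+ψ₂(K₁−1)) = 0
⇒ ψ₂ = [z₁(K₁−1)+z₂(K₂−1)] / [−(K₁−1)(K₂−1)] = 0.8398/2.7797 = 0.302
  carbon tetrachloride: x = 0.065, y = 0.475
  n-decane: x = 0.935, y = 0.525

V/F (drum 2) = 0.302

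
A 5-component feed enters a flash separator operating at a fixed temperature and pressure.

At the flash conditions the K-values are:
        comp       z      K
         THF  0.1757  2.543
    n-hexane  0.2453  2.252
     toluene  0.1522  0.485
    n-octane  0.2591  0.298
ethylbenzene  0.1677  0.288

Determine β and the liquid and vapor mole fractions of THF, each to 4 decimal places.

Material balance + equilibrium reduce to Σ zᵢ(Kᵢ−1)/(1+β(Kᵢ−1)) = 0.
Feasibility: ΣzᵢKᵢ = 1.1985, Σzᵢ/Kᵢ = 1.9436 — both > 1, two phases present.
Newton–Raphson from β = 0.47:
  β = 0.4700: g = -0.20383, g' = -0.8396 → β = 0.2272
  β = 0.2272: g = -0.00781, g' = -0.8159 → β = 0.2177
Converged at β = 0.2177.
Compositions from xᵢ = zᵢ/(1+β(Kᵢ−1)), yᵢ = Kᵢxᵢ:
  THF: x = 0.1315, y = 0.3345
  n-hexane: x = 0.1928, y = 0.4341
  toluene: x = 0.1714, y = 0.0831
  n-octane: x = 0.3058, y = 0.0911
  ethylbenzene: x = 0.1985, y = 0.0572

β = 0.2177, x_THF = 0.1315, y_THF = 0.3345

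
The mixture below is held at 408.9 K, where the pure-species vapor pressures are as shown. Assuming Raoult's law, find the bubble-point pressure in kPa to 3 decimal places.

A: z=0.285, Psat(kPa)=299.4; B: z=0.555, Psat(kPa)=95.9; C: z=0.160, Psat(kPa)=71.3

At the bubble point ψ → 0, so ΣzᵢKᵢ = 1 with Kᵢ = Pᵢˢᵃᵗ/P ⇒ P = ΣzᵢPᵢˢᵃᵗ.
P = 0.285·299.4 + 0.555·95.9 + 0.160·71.3 = 149.961 kPa

Pbub = 149.961 kPa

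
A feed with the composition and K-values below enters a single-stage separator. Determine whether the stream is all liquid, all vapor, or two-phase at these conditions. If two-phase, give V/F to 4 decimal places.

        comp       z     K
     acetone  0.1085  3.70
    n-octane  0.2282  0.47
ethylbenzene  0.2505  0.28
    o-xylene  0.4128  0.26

ΣzᵢKᵢ = 0.6862; Σzᵢ/Kᵢ = 2.9972.
Since ΣzᵢKᵢ < 1 the mixture is below its bubble point — single liquid phase.

all liquid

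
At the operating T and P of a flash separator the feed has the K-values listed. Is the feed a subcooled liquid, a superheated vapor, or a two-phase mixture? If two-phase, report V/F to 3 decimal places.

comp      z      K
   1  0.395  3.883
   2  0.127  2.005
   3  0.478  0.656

ΣzᵢKᵢ = 2.102; Σzᵢ/Kᵢ = 0.894.
Since Σzᵢ/Kᵢ < 1 the mixture is above its dew point — single vapor phase.

superheated vapor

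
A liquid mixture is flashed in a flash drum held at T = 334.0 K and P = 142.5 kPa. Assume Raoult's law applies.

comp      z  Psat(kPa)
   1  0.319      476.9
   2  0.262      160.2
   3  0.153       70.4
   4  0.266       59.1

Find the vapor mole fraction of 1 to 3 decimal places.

Raoult's law: Kᵢ = Pᵢˢᵃᵗ/P = Pᵢˢᵃᵗ/142.5.
  K_1 = 476.9/142.5 = 3.34667, K_2 = 160.2/142.5 = 1.12421, K_3 = 70.4/142.5 = 0.49404, K_4 = 59.1/142.5 = 0.41474
Rachford–Rice: g(V/F) = Σ zᵢ(Kᵢ−1)/(1+V/F(Kᵢ−1)) = 0.
Check two-phase: ΣzᵢKᵢ = 1.548 > 1 and Σzᵢ/Kᵢ = 1.279 > 1, so g(0) = 0.548 > 0 and g(1) = -0.279 < 0.
Newton–Raphson from V/F = 0.66:
  V/F = 0.660: g = -0.0461, g' = -0.604 → V/F = 0.584
Converged at V/F = 0.584.
Compositions from xᵢ = zᵢ/(1+V/F(Kᵢ−1)), yᵢ = Kᵢxᵢ:
  1: x = 0.135, y = 0.451
  2: x = 0.244, y = 0.275
  3: x = 0.217, y = 0.107
  4: x = 0.404, y = 0.168

y_1 = 0.451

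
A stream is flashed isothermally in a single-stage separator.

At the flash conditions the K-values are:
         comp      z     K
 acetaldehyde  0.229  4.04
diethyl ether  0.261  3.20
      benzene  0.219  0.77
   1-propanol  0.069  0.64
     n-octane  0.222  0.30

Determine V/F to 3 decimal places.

Material balance + equilibrium reduce to Σ zᵢ(Kᵢ−1)/(1+V/F(Kᵢ−1)) = 0.
g(0) = ΣzᵢKᵢ − 1 = 1.040 and g(1) = 1 − Σzᵢ/Kᵢ = -0.270, so a root lies in (0, 1).
Newton iteration, V/F⁰ = 0.5:
  V/F = 0.500: g = 0.2234, g' = -0.905 → V/F = 0.747
  V/F = 0.747: g = 0.0097, g' = -0.890 → V/F = 0.758
Converged at V/F = 0.758.

V/F = 0.758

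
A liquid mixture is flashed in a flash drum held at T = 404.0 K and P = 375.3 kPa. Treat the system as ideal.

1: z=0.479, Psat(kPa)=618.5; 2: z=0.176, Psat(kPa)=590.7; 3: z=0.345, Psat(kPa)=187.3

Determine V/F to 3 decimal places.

V/F = 0.758

Raoult's law: Kᵢ = Pᵢˢᵃᵗ/P = Pᵢˢᵃᵗ/375.3.
  K_1 = 618.5/375.3 = 1.64801, K_2 = 590.7/375.3 = 1.57394, K_3 = 187.3/375.3 = 0.49907
Material balance + equilibrium reduce to Σ zᵢ(Kᵢ−1)/(1+V/F(Kᵢ−1)) = 0.
g(0) = ΣzᵢKᵢ − 1 = 0.239 and g(1) = 1 − Σzᵢ/Kᵢ = -0.094, so a root lies in (0, 1).
Newton–Raphson from V/F = 0.5:
  V/F = 0.500: g = 0.0824, g' = -0.304 → V/F = 0.771
  V/F = 0.771: g = -0.0046, g' = -0.347 → V/F = 0.758
Converged at V/F = 0.758.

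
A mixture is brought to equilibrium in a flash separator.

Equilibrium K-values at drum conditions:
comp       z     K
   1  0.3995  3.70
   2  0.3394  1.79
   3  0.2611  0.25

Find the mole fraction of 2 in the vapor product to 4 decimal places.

y_2 = 0.3701

Newton–Raphson from β = 0.5:
  β = 0.5000: g = 0.33789, g' = -1.0122 → β = 0.8338
  β = 0.8338: g = -0.02930, g' = -1.3989 → β = 0.8129
  β = 0.8129: g = -0.00076, g' = -1.3278 → β = 0.8123
Converged at β = 0.8123.
Compositions from xᵢ = zᵢ/(1+β(Kᵢ−1)), yᵢ = Kᵢxᵢ:
  1: x = 0.1251, y = 0.4629
  2: x = 0.2067, y = 0.3701
  3: x = 0.6682, y = 0.1670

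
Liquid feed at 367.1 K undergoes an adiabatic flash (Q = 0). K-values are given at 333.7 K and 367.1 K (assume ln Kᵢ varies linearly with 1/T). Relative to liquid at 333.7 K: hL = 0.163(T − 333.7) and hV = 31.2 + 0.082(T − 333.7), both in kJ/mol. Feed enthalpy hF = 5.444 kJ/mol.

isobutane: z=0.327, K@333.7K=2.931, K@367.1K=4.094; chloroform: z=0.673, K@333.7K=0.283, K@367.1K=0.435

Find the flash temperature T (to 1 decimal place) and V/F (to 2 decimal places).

T = 338.9 K, V/F = 0.15

Adiabatic flash: solve Rachford–Rice at each trial T, then check hF = ψ·hV(T) + (1−ψ)·hL(T).
  T = 333.7 K: K = (2.931, 0.283), RR gives ψ = 0.108, H_out = 3.355 kJ/mol
  T = 367.1 K: K = (4.094, 0.435), RR gives ψ = 0.361, H_out = 15.738 kJ/mol
  T = 350.4 K: K = (3.492, 0.354), RR gives ψ = 0.236, H_out = 9.780 kJ/mol
  T = 342.0 K: K = (3.204, 0.317), RR gives ψ = 0.174, H_out = 6.656 kJ/mol
  T = 337.9 K: K = (3.068, 0.300), RR gives ψ = 0.142, H_out = 5.060 kJ/mol
  T = 339.9 K: K = (3.134, 0.308), RR gives ψ = 0.158, H_out = 5.846 kJ/mol
Linear interpolation between T = 337.9 (H_out = 5.060) and T = 339.9 (H_out = 5.846) on hF = 5.444 gives T ≈ 338.9 K, at which ψ = 0.15.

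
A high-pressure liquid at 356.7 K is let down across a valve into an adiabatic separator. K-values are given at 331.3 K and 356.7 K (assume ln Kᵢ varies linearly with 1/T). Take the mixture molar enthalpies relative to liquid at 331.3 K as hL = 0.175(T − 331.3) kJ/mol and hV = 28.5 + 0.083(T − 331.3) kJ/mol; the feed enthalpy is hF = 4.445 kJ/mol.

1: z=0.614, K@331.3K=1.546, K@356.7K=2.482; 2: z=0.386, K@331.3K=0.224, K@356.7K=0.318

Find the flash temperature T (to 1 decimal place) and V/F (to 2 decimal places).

T = 332.8 K, V/F = 0.15

Adiabatic flash: solve Rachford–Rice at each trial T, then check hF = ψ·hV(T) + (1−ψ)·hL(T).
  T = 331.3 K: K = (1.546, 0.224), RR gives ψ = 0.084, H_out = 2.402 kJ/mol
  T = 356.7 K: K = (2.482, 0.318), RR gives ψ = 0.640, H_out = 21.185 kJ/mol
  T = 344.0 K: K = (1.976, 0.269), RR gives ψ = 0.444, H_out = 14.359 kJ/mol
  T = 337.6 K: K = (1.750, 0.246), RR gives ψ = 0.299, H_out = 9.459 kJ/mol
  T = 334.5 K: K = (1.648, 0.235), RR gives ψ = 0.206, H_out = 6.378 kJ/mol
  T = 332.9 K: K = (1.596, 0.229), RR gives ψ = 0.149, H_out = 4.513 kJ/mol
Linear interpolation between T = 331.3 (H_out = 2.402) and T = 332.9 (H_out = 4.513) on hF = 4.445 gives T ≈ 332.8 K, at which ψ = 0.15.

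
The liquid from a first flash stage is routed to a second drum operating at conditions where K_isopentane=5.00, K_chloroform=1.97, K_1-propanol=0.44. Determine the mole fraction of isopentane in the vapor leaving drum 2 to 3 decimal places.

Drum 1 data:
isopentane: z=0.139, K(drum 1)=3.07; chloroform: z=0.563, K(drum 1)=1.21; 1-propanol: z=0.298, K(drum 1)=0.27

y_isopentane (drum 2) = 0.104

Drum 1:
Let ψ₁ = V/F and solve Σ zᵢ(Kᵢ−1)/(1+ψ₁(Kᵢ−1)) = 0.
Feasibility: ΣzᵢKᵢ = 1.188, Σzᵢ/Kᵢ = 1.614 — both > 1, two phases present.
Iterate (Newton) starting at ψ₁ = 0.5:
  ψ₁ = 0.500: g = -0.0942, g' = -0.558 → ψ₁ = 0.331
  ψ₁ = 0.331: g = -0.0057, g' = -0.508 → ψ₁ = 0.320
Converged at ψ₁ = 0.320.
Drum-1 compositions:
  isopentane: x = 0.084, y = 0.257
  chloroform: x = 0.528, y = 0.638
  1-propanol: x = 0.389, y = 0.105
Drum-2 feed = drum-1 liquid: z₂ = (0.0836, 0.5275, 0.3888).
Drum 2:
Rachford–Rice: g(ψ₂) = Σ zᵢ(Kᵢ−1)/(1+ψ₂(Kᵢ−1)) = 0.
Feasibility: ΣzᵢKᵢ = 1.628, Σzᵢ/Kᵢ = 1.168 — both > 1, two phases present.
Iterate (Newton) starting at ψ₂ = 0.42:
  ψ₂ = 0.420: g = 0.2037, g' = -0.645 → ψ₂ = 0.736
  ψ₂ = 0.736: g = 0.0132, g' = -0.608 → ψ₂ = 0.757
Converged at ψ₂ = 0.757.
  isopentane: x = 0.021, y = 0.104
  chloroform: x = 0.304, y = 0.599
  1-propanol: x = 0.675, y = 0.297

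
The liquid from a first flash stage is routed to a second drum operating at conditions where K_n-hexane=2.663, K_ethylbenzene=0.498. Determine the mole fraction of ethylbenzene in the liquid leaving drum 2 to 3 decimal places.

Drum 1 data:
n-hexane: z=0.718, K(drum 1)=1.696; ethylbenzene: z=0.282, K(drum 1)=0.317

x_ethylbenzene (drum 2) = 0.768

Drum 1:
Material balance + equilibrium reduce to Σ zᵢ(Kᵢ−1)/(1+ψ₁(Kᵢ−1)) = 0.
Feasibility: ΣzᵢKᵢ = 1.307, Σzᵢ/Kᵢ = 1.313 — both > 1, two phases present.
Binary case is linear: z₁(K₁−1)(1+ψ₁(K₂−1)) + z₂(K₂−1)(1+ψ₁(K₁−1)) = 0
⇒ ψ₁ = [z₁(K₁−1)+z₂(K₂−1)] / [−(K₁−1)(K₂−1)] = 0.3071/0.4754 = 0.646
Drum-1 compositions:
  n-hexane: x = 0.495, y = 0.840
  ethylbenzene: x = 0.505, y = 0.160
Drum-2 feed = drum-1 liquid: z₂ = (0.4953, 0.5047).
Drum 2:
Material balance + equilibrium reduce to Σ zᵢ(Kᵢ−1)/(1+ψ₂(Kᵢ−1)) = 0.
g(0) = ΣzᵢKᵢ − 1 = 0.570 and g(1) = 1 − Σzᵢ/Kᵢ = -0.199, so a root lies in (0, 1).
Binary case is linear: z₁(K₁−1)(1+ψ₂(K₂−1)) + z₂(K₂−1)(1+ψ₂(K₁−1)) = 0
⇒ ψ₂ = [z₁(K₁−1)+z₂(K₂−1)] / [−(K₁−1)(K₂−1)] = 0.5703/0.8348 = 0.683
  n-hexane: x = 0.232, y = 0.617
  ethylbenzene: x = 0.768, y = 0.383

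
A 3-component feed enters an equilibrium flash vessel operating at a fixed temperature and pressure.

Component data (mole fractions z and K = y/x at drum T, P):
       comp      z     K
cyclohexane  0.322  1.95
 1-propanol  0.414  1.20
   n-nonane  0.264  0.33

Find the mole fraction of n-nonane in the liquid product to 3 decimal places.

Newton–Raphson from ψ = 0.38:
  ψ = 0.380: g = 0.0644, g' = -0.384 → ψ = 0.548
  ψ = 0.548: g = -0.0035, g' = -0.435 → ψ = 0.539
Converged at ψ = 0.539.
Compositions from xᵢ = zᵢ/(1+ψ(Kᵢ−1)), yᵢ = Kᵢxᵢ:
  cyclohexane: x = 0.213, y = 0.415
  1-propanol: x = 0.374, y = 0.448
  n-nonane: x = 0.413, y = 0.136

x_n-nonane = 0.413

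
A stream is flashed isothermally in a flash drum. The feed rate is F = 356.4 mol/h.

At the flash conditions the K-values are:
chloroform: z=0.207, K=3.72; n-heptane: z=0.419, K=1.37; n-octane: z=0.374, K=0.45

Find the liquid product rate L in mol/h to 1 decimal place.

L = 119.0 mol/h

Material balance + equilibrium reduce to Σ zᵢ(Kᵢ−1)/(1+V/F(Kᵢ−1)) = 0.
g(0) = ΣzᵢKᵢ − 1 = 0.512 and g(1) = 1 − Σzᵢ/Kᵢ = -0.193, so a root lies in (0, 1).
Newton–Raphson from V/F = 0.42:
  V/F = 0.420: g = 0.1295, g' = -0.568 → V/F = 0.648
  V/F = 0.648: g = 0.0092, g' = -0.511 → V/F = 0.666
Converged at V/F = 0.666.
Then V = V/F·F = 0.6661·356.4 = 237.4 mol/h and L = F − V = 119.0 mol/h.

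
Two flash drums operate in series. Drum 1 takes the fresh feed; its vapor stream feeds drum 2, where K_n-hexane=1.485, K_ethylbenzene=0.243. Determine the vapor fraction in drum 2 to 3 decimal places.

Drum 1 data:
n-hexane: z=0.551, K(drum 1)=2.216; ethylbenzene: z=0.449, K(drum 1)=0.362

V/F (drum 2) = 0.518

Drum 1:
Rachford–Rice: g(ψ₁) = Σ zᵢ(Kᵢ−1)/(1+ψ₁(Kᵢ−1)) = 0.
Check two-phase: ΣzᵢKᵢ = 1.384 > 1 and Σzᵢ/Kᵢ = 1.489 > 1, so g(0) = 0.384 > 0 and g(1) = -0.489 < 0.
Iterate (Newton) starting at ψ₁ = 0.5:
  ψ₁ = 0.500: g = -0.0040, g' = -0.709 → ψ₁ = 0.494
Converged at ψ₁ = 0.494.
Drum-1 compositions:
  n-hexane: x = 0.344, y = 0.763
  ethylbenzene: x = 0.656, y = 0.237
Drum-2 feed = drum-1 vapor: z₂ = (0.7626, 0.2374).
Drum 2:
Newton–Raphson from ψ₂ = 0.5:
  ψ₂ = 0.500: g = 0.0085, g' = -0.468 → ψ₂ = 0.518
Converged at ψ₂ = 0.518.
  n-hexane: x = 0.610, y = 0.905
  ethylbenzene: x = 0.390, y = 0.095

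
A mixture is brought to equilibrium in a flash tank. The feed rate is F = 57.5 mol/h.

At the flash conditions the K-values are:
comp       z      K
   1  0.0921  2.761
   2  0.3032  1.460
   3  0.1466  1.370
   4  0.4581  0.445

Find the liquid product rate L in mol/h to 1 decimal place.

Material balance + equilibrium reduce to Σ zᵢ(Kᵢ−1)/(1+ψ(Kᵢ−1)) = 0.
Check two-phase: ΣzᵢKᵢ = 1.1017 > 1 and Σzᵢ/Kᵢ = 1.3775 > 1, so g(0) = 0.1017 > 0 and g(1) = -0.3775 < 0.
Newton iteration, ψ⁰ = 0.5:
  ψ = 0.5000: g = -0.10648, g' = -0.4078 → ψ = 0.2389
  ψ = 0.2389: g = -0.00344, g' = -0.3981 → ψ = 0.2302
  ψ = 0.2302: g = 0.00001, g' = -0.3996 → ψ = 0.2303
Converged at ψ = 0.2303.
Then V = ψ·F = 0.2303·57.5 = 13.2 mol/h and L = F − V = 44.3 mol/h.

L = 44.3 mol/h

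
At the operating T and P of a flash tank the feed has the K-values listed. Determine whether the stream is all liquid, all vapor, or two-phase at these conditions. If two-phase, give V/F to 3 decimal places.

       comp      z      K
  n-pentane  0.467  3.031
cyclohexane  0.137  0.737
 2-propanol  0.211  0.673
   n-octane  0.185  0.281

two-phase, V/F = 0.687

ΣzᵢKᵢ = 1.710; Σzᵢ/Kᵢ = 1.312.
Both exceed 1, so a two-phase solution exists.
Material balance + equilibrium reduce to Σ zᵢ(Kᵢ−1)/(1+ψ(Kᵢ−1)) = 0.
Newton iteration, ψ⁰ = 0.5:
  ψ = 0.500: g = 0.1389, g' = -0.752 → ψ = 0.685
  ψ = 0.685: g = 0.0019, g' = -0.760 → ψ = 0.687
Converged at ψ = 0.687.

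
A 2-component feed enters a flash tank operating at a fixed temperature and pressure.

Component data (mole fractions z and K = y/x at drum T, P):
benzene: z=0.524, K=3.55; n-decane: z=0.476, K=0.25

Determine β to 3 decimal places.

Rachford–Rice: g(β) = Σ zᵢ(Kᵢ−1)/(1+β(Kᵢ−1)) = 0.
g(0) = ΣzᵢKᵢ − 1 = 0.979 and g(1) = 1 − Σzᵢ/Kᵢ = -1.052, so a root lies in (0, 1).
Newton–Raphson from β = 0.5:
  β = 0.500: g = 0.0161, g' = -1.344 → β = 0.512
Converged at β = 0.512.

β = 0.512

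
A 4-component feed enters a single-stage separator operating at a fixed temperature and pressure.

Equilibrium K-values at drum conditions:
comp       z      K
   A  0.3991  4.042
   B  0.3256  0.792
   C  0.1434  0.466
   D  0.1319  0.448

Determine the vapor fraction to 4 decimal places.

Iterate (Newton) starting at ψ = 0.5:
  ψ = 0.5000: g = 0.20096, g' = -0.7514 → ψ = 0.7674
  ψ = 0.7674: g = 0.02743, g' = -0.5905 → ψ = 0.8139
  ψ = 0.8139: g = 0.00012, g' = -0.5865 → ψ = 0.8141
Converged at ψ = 0.8141.

ψ = 0.8141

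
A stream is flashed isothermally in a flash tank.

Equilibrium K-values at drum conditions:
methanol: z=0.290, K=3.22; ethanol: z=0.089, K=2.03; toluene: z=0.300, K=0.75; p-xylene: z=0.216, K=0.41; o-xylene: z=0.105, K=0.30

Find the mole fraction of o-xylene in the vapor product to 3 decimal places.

Material balance + equilibrium reduce to Σ zᵢ(Kᵢ−1)/(1+β(Kᵢ−1)) = 0.
Feasibility: ΣzᵢKᵢ = 1.460, Σzᵢ/Kᵢ = 1.411 — both > 1, two phases present.
Newton iteration, β⁰ = 0.67:
  β = 0.670: g = -0.1262, g' = -0.679 → β = 0.484
  β = 0.484: g = -0.0035, g' = -0.663 → β = 0.479
Converged at β = 0.479.
Compositions from xᵢ = zᵢ/(1+β(Kᵢ−1)), yᵢ = Kᵢxᵢ:
  methanol: x = 0.141, y = 0.453
  ethanol: x = 0.060, y = 0.121
  toluene: x = 0.341, y = 0.256
  p-xylene: x = 0.301, y = 0.123
  o-xylene: x = 0.158, y = 0.047

y_o-xylene = 0.047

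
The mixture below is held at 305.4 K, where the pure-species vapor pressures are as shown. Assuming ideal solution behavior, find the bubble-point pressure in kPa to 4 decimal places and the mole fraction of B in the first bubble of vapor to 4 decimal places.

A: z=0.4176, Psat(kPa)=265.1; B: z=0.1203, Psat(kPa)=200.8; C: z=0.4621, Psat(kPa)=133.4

At the bubble point ψ → 0, so ΣzᵢKᵢ = 1 with Kᵢ = Pᵢˢᵃᵗ/P ⇒ P = ΣzᵢPᵢˢᵃᵗ.
P = 0.4176·265.1 + 0.1203·200.8 + 0.4621·133.4 = 196.5061 kPa
yᵢ = zᵢPᵢˢᵃᵗ/P ⇒ y_B = 0.1203·200.8/196.5061 = 0.1229

Pbub = 196.5061 kPa, y_B = 0.1229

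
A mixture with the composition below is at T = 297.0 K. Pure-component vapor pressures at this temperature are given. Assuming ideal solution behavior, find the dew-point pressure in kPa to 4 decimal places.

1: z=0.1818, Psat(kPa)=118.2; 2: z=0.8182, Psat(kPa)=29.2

At the dew point ψ → 1, so Σzᵢ/Kᵢ = 1 with Kᵢ = Pᵢˢᵃᵗ/P ⇒ 1/P = Σzᵢ/Pᵢˢᵃᵗ.
1/P = 0.1818/118.2 + 0.8182/29.2 = 0.0295586 ⇒ P = 33.8311 kPa

Pdew = 33.8311 kPa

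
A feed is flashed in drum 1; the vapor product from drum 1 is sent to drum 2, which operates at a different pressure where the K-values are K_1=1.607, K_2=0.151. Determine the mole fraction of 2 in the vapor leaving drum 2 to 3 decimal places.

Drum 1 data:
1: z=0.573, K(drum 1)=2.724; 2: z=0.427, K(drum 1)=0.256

Drum 1:
Let ψ₁ = V/F and solve Σ zᵢ(Kᵢ−1)/(1+ψ₁(Kᵢ−1)) = 0.
g(0) = ΣzᵢKᵢ − 1 = 0.670 and g(1) = 1 − Σzᵢ/Kᵢ = -0.878, so a root lies in (0, 1).
Binary case is linear: z₁(K₁−1)(1+ψ₁(K₂−1)) + z₂(K₂−1)(1+ψ₁(K₁−1)) = 0
⇒ ψ₁ = [z₁(K₁−1)+z₂(K₂−1)] / [−(K₁−1)(K₂−1)] = 0.6702/1.2827 = 0.522
Drum-1 compositions:
  1: x = 0.301, y = 0.821
  2: x = 0.699, y = 0.179
Drum-2 feed = drum-1 vapor: z₂ = (0.8212, 0.1788).
Drum 2:
Rachford–Rice: g(ψ₂) = Σ zᵢ(Kᵢ−1)/(1+ψ₂(Kᵢ−1)) = 0.
g(0) = ΣzᵢKᵢ − 1 = 0.347 and g(1) = 1 − Σzᵢ/Kᵢ = -0.695, so a root lies in (0, 1).
Newton–Raphson from ψ₂ = 0.54:
  ψ₂ = 0.540: g = 0.0950, g' = -0.611 → ψ₂ = 0.696
  ψ₂ = 0.696: g = -0.0203, g' = -0.918 → ψ₂ = 0.673
Converged at ψ₂ = 0.673.
  1: x = 0.583, y = 0.937
  2: x = 0.417, y = 0.063

y_2 (drum 2) = 0.063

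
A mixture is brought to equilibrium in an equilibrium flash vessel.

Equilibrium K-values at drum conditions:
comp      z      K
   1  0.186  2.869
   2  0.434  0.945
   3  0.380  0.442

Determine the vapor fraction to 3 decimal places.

Rachford–Rice: g(ψ) = Σ zᵢ(Kᵢ−1)/(1+ψ(Kᵢ−1)) = 0.
g(0) = ΣzᵢKᵢ − 1 = 0.112 and g(1) = 1 − Σzᵢ/Kᵢ = -0.384, so a root lies in (0, 1).
Newton–Raphson from ψ = 0.5:
  ψ = 0.500: g = -0.1389, g' = -0.403 → ψ = 0.155
  ψ = 0.155: g = 0.0134, g' = -0.534 → ψ = 0.180
  ψ = 0.180: g = 0.0003, g' = -0.511 → ψ = 0.181
Converged at ψ = 0.181.

ψ = 0.181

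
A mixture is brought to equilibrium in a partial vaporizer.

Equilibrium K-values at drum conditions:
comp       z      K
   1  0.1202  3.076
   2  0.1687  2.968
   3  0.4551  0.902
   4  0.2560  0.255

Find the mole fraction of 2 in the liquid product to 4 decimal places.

x_2 = 0.0938

Let ψ = V/F and solve Σ zᵢ(Kᵢ−1)/(1+ψ(Kᵢ−1)) = 0.
Feasibility: ΣzᵢKᵢ = 1.3462, Σzᵢ/Kᵢ = 1.6044 — both > 1, two phases present.
Iterate (Newton) starting at ψ = 0.5:
  ψ = 0.5000: g = -0.06105, g' = -0.6564 → ψ = 0.4070
  ψ = 0.4070: g = -0.00056, g' = -0.6510 → ψ = 0.4061
Converged at ψ = 0.4061.
Compositions from xᵢ = zᵢ/(1+ψ(Kᵢ−1)), yᵢ = Kᵢxᵢ:
  1: x = 0.0652, y = 0.2006
  2: x = 0.0938, y = 0.2783
  3: x = 0.4740, y = 0.4275
  4: x = 0.3671, y = 0.0936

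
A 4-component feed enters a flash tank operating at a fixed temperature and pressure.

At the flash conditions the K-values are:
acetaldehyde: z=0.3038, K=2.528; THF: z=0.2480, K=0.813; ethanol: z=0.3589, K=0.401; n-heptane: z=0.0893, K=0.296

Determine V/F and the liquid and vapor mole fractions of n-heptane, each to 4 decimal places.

V/F = 0.1847, x_n-heptane = 0.1026, y_n-heptane = 0.0304

Material balance + equilibrium reduce to Σ zᵢ(Kᵢ−1)/(1+V/F(Kᵢ−1)) = 0.
g(0) = ΣzᵢKᵢ − 1 = 0.1400 and g(1) = 1 − Σzᵢ/Kᵢ = -0.6219, so a root lies in (0, 1).
Newton–Raphson from V/F = 0.5:
  V/F = 0.5000: g = -0.19192, g' = -0.6063 → V/F = 0.1835
  V/F = 0.1835: g = 0.00082, g' = -0.6629 → V/F = 0.1847
Converged at V/F = 0.1847.
Compositions from xᵢ = zᵢ/(1+V/F(Kᵢ−1)), yᵢ = Kᵢxᵢ:
  acetaldehyde: x = 0.2369, y = 0.5990
  THF: x = 0.2569, y = 0.2088
  ethanol: x = 0.4036, y = 0.1618
  n-heptane: x = 0.1026, y = 0.0304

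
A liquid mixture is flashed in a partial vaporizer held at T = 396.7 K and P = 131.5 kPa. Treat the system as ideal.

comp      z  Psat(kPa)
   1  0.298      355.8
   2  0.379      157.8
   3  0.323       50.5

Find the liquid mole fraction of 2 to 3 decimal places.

Raoult's law: Kᵢ = Pᵢˢᵃᵗ/P = Pᵢˢᵃᵗ/131.5.
  K_1 = 355.8/131.5 = 2.70570, K_2 = 157.8/131.5 = 1.20000, K_3 = 50.5/131.5 = 0.38403
Rachford–Rice: g(V/F) = Σ zᵢ(Kᵢ−1)/(1+V/F(Kᵢ−1)) = 0.
Feasibility: ΣzᵢKᵢ = 1.385, Σzᵢ/Kᵢ = 1.267 — both > 1, two phases present.
Iterate (Newton) starting at V/F = 0.68:
  V/F = 0.680: g = -0.0403, g' = -0.560 → V/F = 0.608
  V/F = 0.608: g = -0.0010, g' = -0.534 → V/F = 0.606
Converged at V/F = 0.606.
Compositions from xᵢ = zᵢ/(1+V/F(Kᵢ−1)), yᵢ = Kᵢxᵢ:
  1: x = 0.147, y = 0.396
  2: x = 0.338, y = 0.406
  3: x = 0.515, y = 0.198

x_2 = 0.338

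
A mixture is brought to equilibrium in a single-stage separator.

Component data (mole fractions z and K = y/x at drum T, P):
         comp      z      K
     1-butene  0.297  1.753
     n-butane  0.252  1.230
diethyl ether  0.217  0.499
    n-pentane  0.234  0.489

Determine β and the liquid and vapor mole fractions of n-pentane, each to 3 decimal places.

β = 0.185, x_n-pentane = 0.258, y_n-pentane = 0.126

Let β = V/F and solve Σ zᵢ(Kᵢ−1)/(1+β(Kᵢ−1)) = 0.
g(0) = ΣzᵢKᵢ − 1 = 0.053 and g(1) = 1 − Σzᵢ/Kᵢ = -0.288, so a root lies in (0, 1).
Newton–Raphson from β = 0.5:
  β = 0.500: g = -0.0912, g' = -0.307 → β = 0.203
  β = 0.203: g = -0.0050, g' = -0.282 → β = 0.185
Converged at β = 0.185.
Compositions from xᵢ = zᵢ/(1+β(Kᵢ−1)), yᵢ = Kᵢxᵢ:
  1-butene: x = 0.261, y = 0.457
  n-butane: x = 0.242, y = 0.297
  diethyl ether: x = 0.239, y = 0.119
  n-pentane: x = 0.258, y = 0.126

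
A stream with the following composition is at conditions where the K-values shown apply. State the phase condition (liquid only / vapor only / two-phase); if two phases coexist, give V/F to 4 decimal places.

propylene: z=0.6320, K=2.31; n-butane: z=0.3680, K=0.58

vapor only

ΣzᵢKᵢ = 1.6734; Σzᵢ/Kᵢ = 0.9081.
Since Σzᵢ/Kᵢ < 1 the mixture is above its dew point — single vapor phase.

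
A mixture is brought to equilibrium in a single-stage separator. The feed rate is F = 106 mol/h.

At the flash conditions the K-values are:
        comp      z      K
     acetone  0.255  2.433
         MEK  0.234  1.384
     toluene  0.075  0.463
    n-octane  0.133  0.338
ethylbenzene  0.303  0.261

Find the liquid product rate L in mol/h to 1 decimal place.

L = 91.3 mol/h

Rachford–Rice: g(V/F) = Σ zᵢ(Kᵢ−1)/(1+V/F(Kᵢ−1)) = 0.
g(0) = ΣzᵢKᵢ − 1 = 0.103 and g(1) = 1 − Σzᵢ/Kᵢ = -0.990, so a root lies in (0, 1).
Newton–Raphson from V/F = 0.5:
  V/F = 0.500: g = -0.2535, g' = -0.789 → V/F = 0.179
  V/F = 0.179: g = -0.0273, g' = -0.683 → V/F = 0.139
Converged at V/F = 0.139.
Then V = V/F·F = 0.1390·106 = 14.7 mol/h and L = F − V = 91.3 mol/h.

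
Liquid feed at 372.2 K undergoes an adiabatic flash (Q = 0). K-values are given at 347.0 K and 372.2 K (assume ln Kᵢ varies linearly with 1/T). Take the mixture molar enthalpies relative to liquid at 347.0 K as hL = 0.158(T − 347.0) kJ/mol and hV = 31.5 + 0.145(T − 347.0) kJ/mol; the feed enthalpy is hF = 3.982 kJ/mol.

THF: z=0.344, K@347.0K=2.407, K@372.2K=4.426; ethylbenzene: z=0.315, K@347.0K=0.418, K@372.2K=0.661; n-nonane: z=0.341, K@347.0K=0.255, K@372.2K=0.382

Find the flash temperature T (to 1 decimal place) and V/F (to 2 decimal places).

Adiabatic flash: solve Rachford–Rice at each trial T, then check hF = ψ·hV(T) + (1−ψ)·hL(T).
  T = 347.0 K: K = (2.407, 0.418, 0.255), RR gives ψ = 0.049, H_out = 1.558 kJ/mol
  T = 372.2 K: K = (4.426, 0.661, 0.382), RR gives ψ = 0.501, H_out = 19.598 kJ/mol
  T = 359.6 K: K = (3.299, 0.530, 0.314), RR gives ψ = 0.301, H_out = 11.432 kJ/mol
  T = 353.3 K: K = (2.826, 0.472, 0.284), RR gives ψ = 0.189, H_out = 6.918 kJ/mol
  T = 350.1 K: K = (2.607, 0.444, 0.269), RR gives ψ = 0.122, H_out = 4.341 kJ/mol
  T = 348.6 K: K = (2.508, 0.431, 0.262), RR gives ψ = 0.088, H_out = 3.036 kJ/mol
Linear interpolation between T = 348.6 (H_out = 3.036) and T = 350.1 (H_out = 4.341) on hF = 3.982 gives T ≈ 349.7 K, at which ψ = 0.11.

T = 349.7 K, V/F = 0.11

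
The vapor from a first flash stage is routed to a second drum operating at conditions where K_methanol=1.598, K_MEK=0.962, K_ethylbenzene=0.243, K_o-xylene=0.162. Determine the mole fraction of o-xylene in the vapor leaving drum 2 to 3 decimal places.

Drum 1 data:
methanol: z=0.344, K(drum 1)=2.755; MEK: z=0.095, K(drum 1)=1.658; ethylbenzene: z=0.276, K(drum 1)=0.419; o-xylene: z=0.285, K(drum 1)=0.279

y_o-xylene (drum 2) = 0.026

Drum 1:
Material balance + equilibrium reduce to Σ zᵢ(Kᵢ−1)/(1+ψ₁(Kᵢ−1)) = 0.
Check two-phase: ΣzᵢKᵢ = 1.300 > 1 and Σzᵢ/Kᵢ = 1.862 > 1, so g(0) = 0.300 > 0 and g(1) = -0.862 < 0.
Iterate (Newton) starting at ψ₁ = 0.5:
  ψ₁ = 0.500: g = -0.1787, g' = -0.871 → ψ₁ = 0.295
  ψ₁ = 0.295: g = -0.0043, g' = -0.864 → ψ₁ = 0.290
Converged at ψ₁ = 0.290.
Drum-1 compositions:
  methanol: x = 0.228, y = 0.628
  MEK: x = 0.080, y = 0.132
  ethylbenzene: x = 0.332, y = 0.139
  o-xylene: x = 0.360, y = 0.101
Drum-2 feed = drum-1 vapor: z₂ = (0.6281, 0.1323, 0.1391, 0.1005).
Drum 2:
Material balance + equilibrium reduce to Σ zᵢ(Kᵢ−1)/(1+ψ₂(Kᵢ−1)) = 0.
Check two-phase: ΣzᵢKᵢ = 1.181 > 1 and Σzᵢ/Kᵢ = 1.723 > 1, so g(0) = 0.181 > 0 and g(1) = -0.723 < 0.
Iterate (Newton) starting at ψ₂ = 0.62:
  ψ₂ = 0.620: g = -0.1049, g' = -0.709 → ψ₂ = 0.472
  ψ₂ = 0.472: g = -0.0154, g' = -0.523 → ψ₂ = 0.443
  ψ₂ = 0.443: g = -0.0004, g' = -0.499 → ψ₂ = 0.442
Converged at ψ₂ = 0.442.
  methanol: x = 0.497, y = 0.794
  MEK: x = 0.135, y = 0.129
  ethylbenzene: x = 0.209, y = 0.051
  o-xylene: x = 0.160, y = 0.026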